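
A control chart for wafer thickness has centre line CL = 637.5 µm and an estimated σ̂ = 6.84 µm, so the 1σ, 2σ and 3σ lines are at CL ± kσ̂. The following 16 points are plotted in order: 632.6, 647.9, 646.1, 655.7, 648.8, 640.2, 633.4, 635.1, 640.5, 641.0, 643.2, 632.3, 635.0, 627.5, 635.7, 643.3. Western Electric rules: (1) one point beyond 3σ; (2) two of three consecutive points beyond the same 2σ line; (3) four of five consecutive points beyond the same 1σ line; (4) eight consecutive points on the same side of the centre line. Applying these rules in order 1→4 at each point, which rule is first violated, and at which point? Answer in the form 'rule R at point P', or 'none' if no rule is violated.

rule 3 at point 5

Zone of each point (C = within 1σ̂, B = 1σ̂–2σ̂, A = 2σ̂–3σ̂, * = beyond 3σ̂; sign = side of CL): 1:-C, 2:+B, 3:+B, 4:+A, 5:+B, 6:+C, 7:-C, 8:-C, 9:+C, 10:+C, 11:+C, 12:-C, 13:-C, 14:-B, 15:-C, 16:+C
Rule 3 (four of five consecutive points beyond the same 1σ limit) is satisfied at point 5.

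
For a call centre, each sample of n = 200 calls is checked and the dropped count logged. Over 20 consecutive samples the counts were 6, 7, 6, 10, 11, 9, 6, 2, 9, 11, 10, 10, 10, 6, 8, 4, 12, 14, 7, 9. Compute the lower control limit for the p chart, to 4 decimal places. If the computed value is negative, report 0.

0.0000

p̄ = Σdᵢ / (k·n) = 167 / (20 × 200) = 0.04175
LCL = p̄ − 3·√(p̄(1−p̄)/n) = 0.04175 − 3 × 0.01414 = -0.00068 → 0 (negative, so LCL = 0)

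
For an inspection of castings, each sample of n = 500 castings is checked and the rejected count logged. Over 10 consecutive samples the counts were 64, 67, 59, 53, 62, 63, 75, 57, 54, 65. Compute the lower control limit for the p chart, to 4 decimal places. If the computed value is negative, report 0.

0.0796

p̄ = Σdᵢ / (k·n) = 619 / (10 × 500) = 0.12380
LCL = p̄ − 3·√(p̄(1−p̄)/n) = 0.12380 − 3 × 0.01473 = 0.07961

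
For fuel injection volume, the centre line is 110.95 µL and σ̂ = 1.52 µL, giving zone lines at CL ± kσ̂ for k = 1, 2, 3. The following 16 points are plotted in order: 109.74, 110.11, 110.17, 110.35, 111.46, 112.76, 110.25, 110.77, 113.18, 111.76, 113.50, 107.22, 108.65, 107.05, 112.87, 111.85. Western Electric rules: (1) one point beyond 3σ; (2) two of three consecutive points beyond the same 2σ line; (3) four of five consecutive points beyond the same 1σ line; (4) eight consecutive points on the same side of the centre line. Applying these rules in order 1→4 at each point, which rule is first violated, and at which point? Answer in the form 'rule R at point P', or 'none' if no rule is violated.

Zone of each point (C = within 1σ̂, B = 1σ̂–2σ̂, A = 2σ̂–3σ̂, * = beyond 3σ̂; sign = side of CL): 1:-C, 2:-C, 3:-C, 4:-C, 5:+C, 6:+B, 7:-C, 8:-C, 9:+B, 10:+C, 11:+B, 12:-A, 13:-B, 14:-A, 15:+B, 16:+C
Rule 2 (two of three consecutive points beyond the same 2σ limit) is satisfied at point 14.

rule 2 at point 14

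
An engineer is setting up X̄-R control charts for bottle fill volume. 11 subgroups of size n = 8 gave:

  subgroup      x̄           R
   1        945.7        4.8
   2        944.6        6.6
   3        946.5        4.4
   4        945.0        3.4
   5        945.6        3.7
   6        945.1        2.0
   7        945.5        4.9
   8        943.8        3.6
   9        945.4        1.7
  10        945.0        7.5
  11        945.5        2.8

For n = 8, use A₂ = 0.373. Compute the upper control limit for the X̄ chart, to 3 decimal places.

X̄̄ = (945.7 + 944.6 + 946.5 + 945.0 + 945.6 + 945.1 + 945.5 + 943.8 + 945.4 + 945.0 + 945.5) / 11 = 10397.7000 / 11 = 945.2455
R̄ = (4.8 + 6.6 + 4.4 + 3.4 + 3.7 + 2.0 + 4.9 + 3.6 + 1.7 + 7.5 + 2.8) / 11 = 45.4000 / 11 = 4.1273
UCL = X̄̄ + A₂·R̄ = 945.2455 + 0.373 × 4.1273 = 946.7849

946.785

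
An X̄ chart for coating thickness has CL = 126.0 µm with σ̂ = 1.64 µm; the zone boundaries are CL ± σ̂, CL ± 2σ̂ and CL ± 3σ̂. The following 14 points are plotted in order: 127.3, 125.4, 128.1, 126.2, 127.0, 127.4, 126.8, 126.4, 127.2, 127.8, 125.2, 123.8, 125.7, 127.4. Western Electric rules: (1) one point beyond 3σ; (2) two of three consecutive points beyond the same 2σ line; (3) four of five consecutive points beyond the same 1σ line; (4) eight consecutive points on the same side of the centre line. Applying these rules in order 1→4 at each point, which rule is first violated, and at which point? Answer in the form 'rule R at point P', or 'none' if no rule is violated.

rule 4 at point 10

Zone of each point (C = within 1σ̂, B = 1σ̂–2σ̂, A = 2σ̂–3σ̂, * = beyond 3σ̂; sign = side of CL): 1:+C, 2:-C, 3:+B, 4:+C, 5:+C, 6:+C, 7:+C, 8:+C, 9:+C, 10:+B, 11:-C, 12:-B, 13:-C, 14:+C
Rule 4 (eight consecutive points on the same side of the centre line) is satisfied at point 10.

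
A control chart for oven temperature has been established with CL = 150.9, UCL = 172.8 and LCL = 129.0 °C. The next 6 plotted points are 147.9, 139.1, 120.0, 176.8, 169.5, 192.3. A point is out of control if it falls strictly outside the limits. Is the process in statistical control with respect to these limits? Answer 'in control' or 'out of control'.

out of control

Compare each point to [129.0, 172.8]: sample 3 = 120.0 < LCL; sample 4 = 176.8 > UCL; sample 6 = 192.3 > UCL.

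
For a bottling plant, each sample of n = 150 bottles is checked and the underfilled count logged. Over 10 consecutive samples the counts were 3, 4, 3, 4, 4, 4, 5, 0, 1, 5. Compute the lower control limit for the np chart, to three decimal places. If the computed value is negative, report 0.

0.000

p̄ = Σdᵢ / (k·n) = 33 / (10 × 150) = 0.02200
LCL = np̄ − 3·√(np̄(1−p̄)) = 3.3000 − 3 × 1.7965 = -2.0895 → 0 (negative, so LCL = 0)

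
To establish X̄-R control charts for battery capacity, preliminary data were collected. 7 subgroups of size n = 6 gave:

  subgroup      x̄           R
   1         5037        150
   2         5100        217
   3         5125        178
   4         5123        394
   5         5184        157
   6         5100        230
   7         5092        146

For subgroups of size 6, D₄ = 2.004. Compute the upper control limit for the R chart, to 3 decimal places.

R̄ = (150 + 217 + 178 + 394 + 157 + 230 + 146) / 7 = 1472.0000 / 7 = 210.2857
UCL_R = D₄·R̄ = 2.004 × 210.2857 = 421.4126

421.413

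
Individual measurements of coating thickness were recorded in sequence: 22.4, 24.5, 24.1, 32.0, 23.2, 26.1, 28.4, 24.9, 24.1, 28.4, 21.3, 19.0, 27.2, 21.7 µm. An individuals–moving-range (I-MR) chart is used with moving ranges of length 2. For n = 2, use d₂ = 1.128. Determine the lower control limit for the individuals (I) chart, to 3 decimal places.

X̄ = (22.4 + 24.5 + 24.1 + 32.0 + 23.2 + 26.1 + 28.4 + 24.9 + 24.1 + 28.4 + 21.3 + 19.0 + 27.2 + 21.7) / 14 = 24.8071
Moving ranges: 2.1, 0.4, 7.9, 8.8, 2.9, 2.3, 3.5, 0.8, 4.3, 7.1, 2.3, 8.2, 5.5; M̄R̄ = 56.1000 / 13 = 4.3154
LCL = X̄ − 3·M̄R̄/d₂ = 24.8071 − 3 × 4.3154 / 1.128 = 13.3301

13.330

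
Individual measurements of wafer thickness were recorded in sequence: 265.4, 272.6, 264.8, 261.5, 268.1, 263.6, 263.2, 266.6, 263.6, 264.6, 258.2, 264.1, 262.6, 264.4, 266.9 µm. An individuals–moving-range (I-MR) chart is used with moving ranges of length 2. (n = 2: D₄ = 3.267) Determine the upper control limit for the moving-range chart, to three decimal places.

Moving ranges: 7.2, 7.8, 3.3, 6.6, 4.5, 0.4, 3.4, 3.0, 1.0, 6.4, 5.9, 1.5, 1.8, 2.5; M̄R̄ = 55.3000 / 14 = 3.9500
UCL_MR = D₄·M̄R̄ = 3.267 × 3.9500 = 12.9046

12.905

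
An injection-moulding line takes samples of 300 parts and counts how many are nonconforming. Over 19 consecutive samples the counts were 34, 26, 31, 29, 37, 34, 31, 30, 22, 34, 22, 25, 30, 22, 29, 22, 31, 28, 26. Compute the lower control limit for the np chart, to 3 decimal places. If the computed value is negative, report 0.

13.324

p̄ = Σdᵢ / (k·n) = 543 / (19 × 300) = 0.09526
LCL = np̄ − 3·√(np̄(1−p̄)) = 28.5789 − 3 × 5.0849 = 13.3242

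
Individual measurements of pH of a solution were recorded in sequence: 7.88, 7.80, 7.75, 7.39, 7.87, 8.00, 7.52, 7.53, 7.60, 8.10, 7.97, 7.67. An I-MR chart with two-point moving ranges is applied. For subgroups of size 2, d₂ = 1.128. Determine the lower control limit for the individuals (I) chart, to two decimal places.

X̄ = (7.88 + 7.80 + 7.75 + 7.39 + 7.87 + 8.00 + 7.52 + 7.53 + 7.60 + 8.10 + 7.97 + 7.67) / 12 = 7.7567
Moving ranges: 0.08, 0.05, 0.36, 0.48, 0.13, 0.48, 0.01, 0.07, 0.50, 0.13, 0.30; M̄R̄ = 2.5900 / 11 = 0.2355
LCL = X̄ − 3·M̄R̄/d₂ = 7.7567 − 3 × 0.2355 / 1.128 = 7.1305

7.13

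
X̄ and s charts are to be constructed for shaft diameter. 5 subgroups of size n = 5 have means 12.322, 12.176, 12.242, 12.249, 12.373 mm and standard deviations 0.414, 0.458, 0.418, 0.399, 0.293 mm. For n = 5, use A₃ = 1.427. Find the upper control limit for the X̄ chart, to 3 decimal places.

12.838

X̄̄ = (12.322 + 12.176 + 12.242 + 12.249 + 12.373) / 5 = 12.2724
s̄ = (0.414 + 0.458 + 0.418 + 0.399 + 0.293) / 5 = 0.3964
UCL = X̄̄ + A₃·s̄ = 12.2724 + 1.427 × 0.3964 = 12.8381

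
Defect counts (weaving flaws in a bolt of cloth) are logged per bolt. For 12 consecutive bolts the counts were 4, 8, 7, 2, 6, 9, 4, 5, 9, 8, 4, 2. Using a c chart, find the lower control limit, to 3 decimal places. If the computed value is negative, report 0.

c̄ = (4 + 8 + 7 + 2 + 6 + 9 + 4 + 5 + 9 + 8 + 4 + 2) / 12 = 68 / 12 = 5.6667
LCL = c̄ − 3√c̄ = 5.6667 − 3 × 2.3805 = -1.4748 → 0 (cannot be negative)

0.000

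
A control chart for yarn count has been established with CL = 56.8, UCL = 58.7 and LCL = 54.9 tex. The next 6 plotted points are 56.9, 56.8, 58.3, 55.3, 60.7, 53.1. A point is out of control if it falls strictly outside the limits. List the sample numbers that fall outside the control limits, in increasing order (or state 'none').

Compare each point to [54.9, 58.7]: sample 5 = 60.7 > UCL; sample 6 = 53.1 < LCL.

5, 6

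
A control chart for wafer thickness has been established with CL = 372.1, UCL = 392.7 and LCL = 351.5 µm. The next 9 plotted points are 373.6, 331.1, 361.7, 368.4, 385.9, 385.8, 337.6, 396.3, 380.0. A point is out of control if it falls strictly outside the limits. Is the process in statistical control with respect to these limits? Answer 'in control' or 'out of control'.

Compare each point to [351.5, 392.7]: sample 2 = 331.1 < LCL; sample 7 = 337.6 < LCL; sample 8 = 396.3 > UCL.

out of control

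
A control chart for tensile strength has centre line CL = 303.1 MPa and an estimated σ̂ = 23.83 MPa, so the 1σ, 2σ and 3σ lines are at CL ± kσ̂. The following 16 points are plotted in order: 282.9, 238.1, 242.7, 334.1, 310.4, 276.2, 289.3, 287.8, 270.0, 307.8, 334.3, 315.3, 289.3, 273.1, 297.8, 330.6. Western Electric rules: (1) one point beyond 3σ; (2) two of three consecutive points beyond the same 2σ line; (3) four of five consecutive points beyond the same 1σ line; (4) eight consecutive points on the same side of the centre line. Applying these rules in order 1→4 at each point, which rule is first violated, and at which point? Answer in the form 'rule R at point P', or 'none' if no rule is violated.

rule 2 at point 3

Zone of each point (C = within 1σ̂, B = 1σ̂–2σ̂, A = 2σ̂–3σ̂, * = beyond 3σ̂; sign = side of CL): 1:-C, 2:-A, 3:-A, 4:+B, 5:+C, 6:-B, 7:-C, 8:-C, 9:-B, 10:+C, 11:+B, 12:+C, 13:-C, 14:-B, 15:-C, 16:+B
Rule 2 (two of three consecutive points beyond the same 2σ limit) is satisfied at point 3.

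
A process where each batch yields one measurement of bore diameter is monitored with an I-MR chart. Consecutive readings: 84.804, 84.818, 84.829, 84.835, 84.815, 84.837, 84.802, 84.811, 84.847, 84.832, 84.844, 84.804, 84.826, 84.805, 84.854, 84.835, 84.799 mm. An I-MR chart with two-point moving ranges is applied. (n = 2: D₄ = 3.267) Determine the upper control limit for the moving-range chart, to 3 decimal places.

Moving ranges: 0.014, 0.011, 0.006, 0.020, 0.022, 0.035, 0.009, 0.036, 0.015, 0.012, 0.040, 0.022, 0.021, 0.049, 0.019, 0.036; M̄R̄ = 0.3670 / 16 = 0.0229
UCL_MR = D₄·M̄R̄ = 3.267 × 0.0229 = 0.0749

0.075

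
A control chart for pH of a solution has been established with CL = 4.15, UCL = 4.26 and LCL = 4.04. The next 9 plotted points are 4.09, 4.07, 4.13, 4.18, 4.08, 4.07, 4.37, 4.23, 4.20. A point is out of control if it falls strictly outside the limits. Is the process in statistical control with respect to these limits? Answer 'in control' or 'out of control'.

Compare each point to [4.04, 4.26]: sample 7 = 4.37 > UCL.

out of control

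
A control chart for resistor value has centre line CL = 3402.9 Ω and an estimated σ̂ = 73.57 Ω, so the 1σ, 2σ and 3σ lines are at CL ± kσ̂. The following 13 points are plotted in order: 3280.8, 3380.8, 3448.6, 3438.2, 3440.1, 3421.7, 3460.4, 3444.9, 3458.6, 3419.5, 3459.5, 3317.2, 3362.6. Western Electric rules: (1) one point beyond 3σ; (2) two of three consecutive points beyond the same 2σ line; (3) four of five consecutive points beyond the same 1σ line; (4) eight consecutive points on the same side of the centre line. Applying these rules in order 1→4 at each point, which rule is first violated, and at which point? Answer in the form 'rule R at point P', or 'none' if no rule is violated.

rule 4 at point 10

Zone of each point (C = within 1σ̂, B = 1σ̂–2σ̂, A = 2σ̂–3σ̂, * = beyond 3σ̂; sign = side of CL): 1:-B, 2:-C, 3:+C, 4:+C, 5:+C, 6:+C, 7:+C, 8:+C, 9:+C, 10:+C, 11:+C, 12:-B, 13:-C
Rule 4 (eight consecutive points on the same side of the centre line) is satisfied at point 10.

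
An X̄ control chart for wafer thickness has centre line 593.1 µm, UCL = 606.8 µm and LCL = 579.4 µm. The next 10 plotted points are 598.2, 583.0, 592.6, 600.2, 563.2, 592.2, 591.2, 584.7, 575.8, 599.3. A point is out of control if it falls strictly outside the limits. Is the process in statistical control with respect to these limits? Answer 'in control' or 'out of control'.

out of control

Compare each point to [579.4, 606.8]: sample 5 = 563.2 < LCL; sample 9 = 575.8 < LCL.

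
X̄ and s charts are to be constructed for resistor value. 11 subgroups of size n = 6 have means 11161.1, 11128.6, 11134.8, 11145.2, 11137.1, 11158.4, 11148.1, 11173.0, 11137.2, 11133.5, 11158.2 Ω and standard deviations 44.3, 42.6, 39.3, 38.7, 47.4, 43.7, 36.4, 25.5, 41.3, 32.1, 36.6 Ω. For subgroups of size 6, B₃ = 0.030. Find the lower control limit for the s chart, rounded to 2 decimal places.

1.17

s̄ = (44.3 + 42.6 + 39.3 + 38.7 + 47.4 + 43.7 + 36.4 + 25.5 + 41.3 + 32.1 + 36.6) / 11 = 38.9000
LCL_s = B₃·s̄ = 0.030 × 38.9000 = 1.1670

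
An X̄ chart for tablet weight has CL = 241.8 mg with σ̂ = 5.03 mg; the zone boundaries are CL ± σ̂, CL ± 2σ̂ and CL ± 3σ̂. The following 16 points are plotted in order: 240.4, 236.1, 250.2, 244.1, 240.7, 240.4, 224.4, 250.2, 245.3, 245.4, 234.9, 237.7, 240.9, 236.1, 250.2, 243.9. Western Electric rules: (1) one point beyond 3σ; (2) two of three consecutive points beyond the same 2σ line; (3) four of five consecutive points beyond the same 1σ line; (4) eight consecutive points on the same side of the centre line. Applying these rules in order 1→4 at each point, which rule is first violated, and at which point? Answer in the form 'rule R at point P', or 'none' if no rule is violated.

rule 1 at point 7

Zone of each point (C = within 1σ̂, B = 1σ̂–2σ̂, A = 2σ̂–3σ̂, * = beyond 3σ̂; sign = side of CL): 1:-C, 2:-B, 3:+B, 4:+C, 5:-C, 6:-C, 7:-*, 8:+B, 9:+C, 10:+C, 11:-B, 12:-C, 13:-C, 14:-B, 15:+B, 16:+C
Rule 1 (one point beyond the 3σ limits) is satisfied at point 7.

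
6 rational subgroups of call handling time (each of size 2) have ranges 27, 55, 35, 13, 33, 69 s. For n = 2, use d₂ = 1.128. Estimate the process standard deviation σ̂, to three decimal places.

R̄ = (27 + 55 + 35 + 13 + 33 + 69) / 6 = 38.6667
σ̂ = R̄ / d₂ = 38.6667 / 1.128 = 34.2790

34.279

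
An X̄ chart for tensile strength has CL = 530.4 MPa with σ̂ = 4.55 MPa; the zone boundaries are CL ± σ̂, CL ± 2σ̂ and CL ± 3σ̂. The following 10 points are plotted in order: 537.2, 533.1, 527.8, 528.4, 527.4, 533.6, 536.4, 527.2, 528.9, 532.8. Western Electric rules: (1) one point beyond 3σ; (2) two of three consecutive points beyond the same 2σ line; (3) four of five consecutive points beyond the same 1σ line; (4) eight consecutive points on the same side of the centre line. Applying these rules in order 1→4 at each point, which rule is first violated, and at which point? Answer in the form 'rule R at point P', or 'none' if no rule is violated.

Zone of each point (C = within 1σ̂, B = 1σ̂–2σ̂, A = 2σ̂–3σ̂, * = beyond 3σ̂; sign = side of CL): 1:+B, 2:+C, 3:-C, 4:-C, 5:-C, 6:+C, 7:+B, 8:-C, 9:-C, 10:+C
No rule fires across all 10 points.

none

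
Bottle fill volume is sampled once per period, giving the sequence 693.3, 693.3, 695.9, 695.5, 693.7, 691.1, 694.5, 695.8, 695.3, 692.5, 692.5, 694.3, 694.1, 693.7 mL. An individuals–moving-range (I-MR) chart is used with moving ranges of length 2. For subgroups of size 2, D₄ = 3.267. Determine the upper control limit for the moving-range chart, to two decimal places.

Moving ranges: 0.0, 2.6, 0.4, 1.8, 2.6, 3.4, 1.3, 0.5, 2.8, 0.0, 1.8, 0.2, 0.4; M̄R̄ = 17.8000 / 13 = 1.3692
UCL_MR = D₄·M̄R̄ = 3.267 × 1.3692 = 4.4733

4.47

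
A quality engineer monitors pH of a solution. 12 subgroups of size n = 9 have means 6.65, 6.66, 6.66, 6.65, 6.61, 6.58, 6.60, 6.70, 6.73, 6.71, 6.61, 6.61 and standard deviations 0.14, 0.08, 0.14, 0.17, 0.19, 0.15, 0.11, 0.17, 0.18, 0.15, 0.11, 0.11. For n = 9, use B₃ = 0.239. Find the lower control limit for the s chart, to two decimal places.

s̄ = (0.14 + 0.08 + 0.14 + 0.17 + 0.19 + 0.15 + 0.11 + 0.17 + 0.18 + 0.15 + 0.11 + 0.11) / 12 = 0.1417
LCL_s = B₃·s̄ = 0.239 × 0.1417 = 0.0339

0.03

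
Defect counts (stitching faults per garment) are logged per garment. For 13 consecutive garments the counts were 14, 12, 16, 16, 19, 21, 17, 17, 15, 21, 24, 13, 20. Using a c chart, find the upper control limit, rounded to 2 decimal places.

c̄ = (14 + 12 + 16 + 16 + 19 + 21 + 17 + 17 + 15 + 21 + 24 + 13 + 20) / 13 = 225 / 13 = 17.3077
UCL = c̄ + 3√c̄ = 17.3077 + 3 × √17.3077 = 17.3077 + 3 × 4.1603 = 29.7884

29.79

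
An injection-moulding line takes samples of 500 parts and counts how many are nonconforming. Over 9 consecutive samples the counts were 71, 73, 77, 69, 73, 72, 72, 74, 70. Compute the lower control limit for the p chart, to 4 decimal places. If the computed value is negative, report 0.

p̄ = Σdᵢ / (k·n) = 651 / (9 × 500) = 0.14467
LCL = p̄ − 3·√(p̄(1−p̄)/n) = 0.14467 − 3 × 0.01573 = 0.09747

0.0975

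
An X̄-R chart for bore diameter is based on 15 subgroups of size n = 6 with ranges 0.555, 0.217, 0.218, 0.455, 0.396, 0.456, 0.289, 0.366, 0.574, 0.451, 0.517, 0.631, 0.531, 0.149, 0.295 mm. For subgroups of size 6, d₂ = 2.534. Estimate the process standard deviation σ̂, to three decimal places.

R̄ = (0.555 + 0.217 + 0.218 + 0.455 + 0.396 + 0.456 + 0.289 + 0.366 + 0.574 + 0.451 + 0.517 + 0.631 + 0.531 + 0.149 + 0.295) / 15 = 0.4067
σ̂ = R̄ / d₂ = 0.4067 / 2.534 = 0.1605

0.160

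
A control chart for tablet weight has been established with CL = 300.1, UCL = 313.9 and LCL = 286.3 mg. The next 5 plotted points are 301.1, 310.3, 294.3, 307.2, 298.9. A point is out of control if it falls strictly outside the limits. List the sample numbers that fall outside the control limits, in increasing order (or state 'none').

All 5 points lie within [286.3, 313.9].

none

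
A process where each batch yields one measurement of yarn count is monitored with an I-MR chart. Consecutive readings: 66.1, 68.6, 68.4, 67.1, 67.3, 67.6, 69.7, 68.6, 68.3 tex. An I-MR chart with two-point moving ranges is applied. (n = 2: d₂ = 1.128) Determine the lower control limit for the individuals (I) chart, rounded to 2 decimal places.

X̄ = (66.1 + 68.6 + 68.4 + 67.1 + 67.3 + 67.6 + 69.7 + 68.6 + 68.3) / 9 = 67.9667
Moving ranges: 2.5, 0.2, 1.3, 0.2, 0.3, 2.1, 1.1, 0.3; M̄R̄ = 8.0000 / 8 = 1.0000
LCL = X̄ − 3·M̄R̄/d₂ = 67.9667 − 3 × 1.0000 / 1.128 = 65.3071

65.31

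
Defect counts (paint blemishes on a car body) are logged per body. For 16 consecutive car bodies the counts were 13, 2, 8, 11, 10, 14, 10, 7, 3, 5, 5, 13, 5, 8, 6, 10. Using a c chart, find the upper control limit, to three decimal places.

16.676

c̄ = (13 + 2 + 8 + 11 + 10 + 14 + 10 + 7 + 3 + 5 + 5 + 13 + 5 + 8 + 6 + 10) / 16 = 130 / 16 = 8.1250
UCL = c̄ + 3√c̄ = 8.1250 + 3 × √8.1250 = 8.1250 + 3 × 2.8504 = 16.6763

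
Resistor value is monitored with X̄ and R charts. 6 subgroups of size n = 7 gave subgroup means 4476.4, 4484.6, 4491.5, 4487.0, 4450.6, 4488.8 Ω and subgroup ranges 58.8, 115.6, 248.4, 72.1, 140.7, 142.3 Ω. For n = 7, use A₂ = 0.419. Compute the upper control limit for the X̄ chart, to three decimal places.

X̄̄ = (4476.4 + 4484.6 + 4491.5 + 4487.0 + 4450.6 + 4488.8) / 6 = 26878.9000 / 6 = 4479.8167
R̄ = (58.8 + 115.6 + 248.4 + 72.1 + 140.7 + 142.3) / 6 = 777.9000 / 6 = 129.6500
UCL = X̄̄ + A₂·R̄ = 4479.8167 + 0.419 × 129.6500 = 4534.1400

4534.140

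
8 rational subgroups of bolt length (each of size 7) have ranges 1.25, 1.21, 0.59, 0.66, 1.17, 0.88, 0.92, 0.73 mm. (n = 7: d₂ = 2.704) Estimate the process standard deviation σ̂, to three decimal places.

R̄ = (1.25 + 1.21 + 0.59 + 0.66 + 1.17 + 0.88 + 0.92 + 0.73) / 8 = 0.9263
σ̂ = R̄ / d₂ = 0.9263 / 2.704 = 0.3425

0.343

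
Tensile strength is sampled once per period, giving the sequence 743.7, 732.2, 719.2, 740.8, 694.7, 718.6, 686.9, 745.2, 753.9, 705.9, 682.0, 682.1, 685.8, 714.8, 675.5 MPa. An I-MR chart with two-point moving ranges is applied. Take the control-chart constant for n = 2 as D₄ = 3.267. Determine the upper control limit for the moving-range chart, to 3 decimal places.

83.729

Moving ranges: 11.5, 13.0, 21.6, 46.1, 23.9, 31.7, 58.3, 8.7, 48.0, 23.9, 0.1, 3.7, 29.0, 39.3; M̄R̄ = 358.8000 / 14 = 25.6286
UCL_MR = D₄·M̄R̄ = 3.267 × 25.6286 = 83.7285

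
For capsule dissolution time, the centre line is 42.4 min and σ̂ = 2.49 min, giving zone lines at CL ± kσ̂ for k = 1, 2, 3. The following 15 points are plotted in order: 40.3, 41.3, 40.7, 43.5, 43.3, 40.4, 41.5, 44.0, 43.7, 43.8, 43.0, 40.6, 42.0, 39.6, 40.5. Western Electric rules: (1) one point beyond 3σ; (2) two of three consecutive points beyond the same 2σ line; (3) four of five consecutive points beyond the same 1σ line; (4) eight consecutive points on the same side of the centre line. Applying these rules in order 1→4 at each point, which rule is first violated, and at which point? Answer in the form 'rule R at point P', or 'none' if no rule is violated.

Zone of each point (C = within 1σ̂, B = 1σ̂–2σ̂, A = 2σ̂–3σ̂, * = beyond 3σ̂; sign = side of CL): 1:-C, 2:-C, 3:-C, 4:+C, 5:+C, 6:-C, 7:-C, 8:+C, 9:+C, 10:+C, 11:+C, 12:-C, 13:-C, 14:-B, 15:-C
No rule fires across all 15 points.

none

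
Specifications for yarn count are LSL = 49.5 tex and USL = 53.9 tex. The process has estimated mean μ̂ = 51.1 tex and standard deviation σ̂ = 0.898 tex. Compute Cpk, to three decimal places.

0.594

Cpu = (USL − μ̂) / (3σ̂) = (53.9 − 51.1) / (3 × 0.898) = 1.0393; Cpl = (μ̂ − LSL) / (3σ̂) = (51.1 − 49.5) / (3 × 0.898) = 0.5939; Cpk = min(Cpu, Cpl) = 0.5939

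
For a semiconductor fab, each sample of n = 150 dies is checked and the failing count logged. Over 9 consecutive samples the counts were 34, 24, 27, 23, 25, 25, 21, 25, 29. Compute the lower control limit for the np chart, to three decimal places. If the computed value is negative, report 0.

p̄ = Σdᵢ / (k·n) = 233 / (9 × 150) = 0.17259
LCL = np̄ − 3·√(np̄(1−p̄)) = 25.8889 − 3 × 4.6282 = 12.0042

12.004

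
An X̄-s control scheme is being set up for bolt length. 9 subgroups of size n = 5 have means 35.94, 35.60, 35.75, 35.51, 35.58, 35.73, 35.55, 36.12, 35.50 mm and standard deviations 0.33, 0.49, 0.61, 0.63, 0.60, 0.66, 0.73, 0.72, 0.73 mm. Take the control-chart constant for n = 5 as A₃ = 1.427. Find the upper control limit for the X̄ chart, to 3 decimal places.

X̄̄ = (35.94 + 35.60 + 35.75 + 35.51 + 35.58 + 35.73 + 35.55 + 36.12 + 35.50) / 9 = 35.6978
s̄ = (0.33 + 0.49 + 0.61 + 0.63 + 0.60 + 0.66 + 0.73 + 0.72 + 0.73) / 9 = 0.6111
UCL = X̄̄ + A₃·s̄ = 35.6978 + 1.427 × 0.6111 = 36.5698

36.570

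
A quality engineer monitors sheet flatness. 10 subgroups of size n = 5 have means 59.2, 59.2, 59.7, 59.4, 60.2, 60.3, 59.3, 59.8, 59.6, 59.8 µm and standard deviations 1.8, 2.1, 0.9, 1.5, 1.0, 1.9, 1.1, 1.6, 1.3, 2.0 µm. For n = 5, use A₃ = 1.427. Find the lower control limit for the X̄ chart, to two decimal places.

X̄̄ = (59.2 + 59.2 + 59.7 + 59.4 + 60.2 + 60.3 + 59.3 + 59.8 + 59.6 + 59.8) / 10 = 59.6500
s̄ = (1.8 + 2.1 + 0.9 + 1.5 + 1.0 + 1.9 + 1.1 + 1.6 + 1.3 + 2.0) / 10 = 1.5200
LCL = X̄̄ − A₃·s̄ = 59.6500 − 1.427 × 1.5200 = 57.4810

57.48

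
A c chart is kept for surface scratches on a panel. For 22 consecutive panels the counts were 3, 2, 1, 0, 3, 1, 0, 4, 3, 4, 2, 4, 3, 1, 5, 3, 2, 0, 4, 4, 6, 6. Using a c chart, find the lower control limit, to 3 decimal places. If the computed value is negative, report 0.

c̄ = (3 + 2 + 1 + 0 + 3 + 1 + 0 + 4 + 3 + 4 + 2 + 4 + 3 + 1 + 5 + 3 + 2 + 0 + 4 + 4 + 6 + 6) / 22 = 61 / 22 = 2.7727
LCL = c̄ − 3√c̄ = 2.7727 − 3 × 1.6652 = -2.2227 → 0 (cannot be negative)

0.000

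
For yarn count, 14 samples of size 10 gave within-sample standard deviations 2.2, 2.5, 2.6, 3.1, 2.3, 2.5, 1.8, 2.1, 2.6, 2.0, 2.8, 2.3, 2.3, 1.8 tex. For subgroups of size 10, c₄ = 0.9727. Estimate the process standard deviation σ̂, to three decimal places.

s̄ = (2.2 + 2.5 + 2.6 + 3.1 + 2.3 + 2.5 + 1.8 + 2.1 + 2.6 + 2.0 + 2.8 + 2.3 + 2.3 + 1.8) / 14 = 2.3500
σ̂ = s̄ / c₄ = 2.3500 / 0.9727 = 2.4160

2.416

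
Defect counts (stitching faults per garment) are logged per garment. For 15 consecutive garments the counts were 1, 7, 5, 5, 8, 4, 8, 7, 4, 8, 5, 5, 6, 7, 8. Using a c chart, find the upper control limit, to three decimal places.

c̄ = (1 + 7 + 5 + 5 + 8 + 4 + 8 + 7 + 4 + 8 + 5 + 5 + 6 + 7 + 8) / 15 = 88 / 15 = 5.8667
UCL = c̄ + 3√c̄ = 5.8667 + 3 × √5.8667 = 5.8667 + 3 × 2.4221 = 13.1330

13.133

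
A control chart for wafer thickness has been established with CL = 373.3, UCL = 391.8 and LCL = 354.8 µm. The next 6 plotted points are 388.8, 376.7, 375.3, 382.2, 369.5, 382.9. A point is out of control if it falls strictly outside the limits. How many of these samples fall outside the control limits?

0

All 6 points lie within [354.8, 391.8].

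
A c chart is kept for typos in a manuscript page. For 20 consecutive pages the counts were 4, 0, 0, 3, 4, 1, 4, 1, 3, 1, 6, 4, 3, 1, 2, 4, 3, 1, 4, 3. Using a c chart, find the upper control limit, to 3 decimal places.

c̄ = (4 + 0 + 0 + 3 + 4 + 1 + 4 + 1 + 3 + 1 + 6 + 4 + 3 + 1 + 2 + 4 + 3 + 1 + 4 + 3) / 20 = 52 / 20 = 2.6000
UCL = c̄ + 3√c̄ = 2.6000 + 3 × √2.6000 = 2.6000 + 3 × 1.6125 = 7.4374

7.437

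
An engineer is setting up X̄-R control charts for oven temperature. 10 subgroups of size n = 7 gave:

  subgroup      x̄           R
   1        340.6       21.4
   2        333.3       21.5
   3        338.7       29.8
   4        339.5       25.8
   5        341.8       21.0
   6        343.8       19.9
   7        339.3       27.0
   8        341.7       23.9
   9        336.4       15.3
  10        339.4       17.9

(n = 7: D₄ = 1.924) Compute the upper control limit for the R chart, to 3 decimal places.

R̄ = (21.4 + 21.5 + 29.8 + 25.8 + 21.0 + 19.9 + 27.0 + 23.9 + 15.3 + 17.9) / 10 = 223.5000 / 10 = 22.3500
UCL_R = D₄·R̄ = 1.924 × 22.3500 = 43.0014

43.001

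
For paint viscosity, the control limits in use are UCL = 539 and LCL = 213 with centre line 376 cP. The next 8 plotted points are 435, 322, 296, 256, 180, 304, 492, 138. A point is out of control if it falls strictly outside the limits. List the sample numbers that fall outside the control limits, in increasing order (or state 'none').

5, 8

Compare each point to [213, 539]: sample 5 = 180 < LCL; sample 8 = 138 < LCL.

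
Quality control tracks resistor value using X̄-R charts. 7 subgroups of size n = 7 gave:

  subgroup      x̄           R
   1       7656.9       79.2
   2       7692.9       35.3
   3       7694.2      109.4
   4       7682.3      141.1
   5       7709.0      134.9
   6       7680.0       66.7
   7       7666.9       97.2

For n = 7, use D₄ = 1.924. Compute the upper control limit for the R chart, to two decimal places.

182.45

R̄ = (79.2 + 35.3 + 109.4 + 141.1 + 134.9 + 66.7 + 97.2) / 7 = 663.8000 / 7 = 94.8286
UCL_R = D₄·R̄ = 1.924 × 94.8286 = 182.4502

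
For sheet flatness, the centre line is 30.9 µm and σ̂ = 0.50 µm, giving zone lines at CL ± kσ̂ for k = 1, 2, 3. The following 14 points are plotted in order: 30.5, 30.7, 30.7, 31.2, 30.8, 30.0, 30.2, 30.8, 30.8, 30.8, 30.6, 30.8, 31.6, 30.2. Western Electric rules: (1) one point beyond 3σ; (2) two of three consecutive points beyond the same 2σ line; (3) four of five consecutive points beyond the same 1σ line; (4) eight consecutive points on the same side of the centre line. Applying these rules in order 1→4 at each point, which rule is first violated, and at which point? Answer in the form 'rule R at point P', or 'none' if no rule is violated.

Zone of each point (C = within 1σ̂, B = 1σ̂–2σ̂, A = 2σ̂–3σ̂, * = beyond 3σ̂; sign = side of CL): 1:-C, 2:-C, 3:-C, 4:+C, 5:-C, 6:-B, 7:-B, 8:-C, 9:-C, 10:-C, 11:-C, 12:-C, 13:+B, 14:-B
Rule 4 (eight consecutive points on the same side of the centre line) is satisfied at point 12.

rule 4 at point 12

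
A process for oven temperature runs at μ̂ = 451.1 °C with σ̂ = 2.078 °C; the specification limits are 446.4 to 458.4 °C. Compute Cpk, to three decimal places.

0.754

Cpu = (USL − μ̂) / (3σ̂) = (458.4 − 451.1) / (3 × 2.078) = 1.1710; Cpl = (μ̂ − LSL) / (3σ̂) = (451.1 − 446.4) / (3 × 2.078) = 0.7539; Cpk = min(Cpu, Cpl) = 0.7539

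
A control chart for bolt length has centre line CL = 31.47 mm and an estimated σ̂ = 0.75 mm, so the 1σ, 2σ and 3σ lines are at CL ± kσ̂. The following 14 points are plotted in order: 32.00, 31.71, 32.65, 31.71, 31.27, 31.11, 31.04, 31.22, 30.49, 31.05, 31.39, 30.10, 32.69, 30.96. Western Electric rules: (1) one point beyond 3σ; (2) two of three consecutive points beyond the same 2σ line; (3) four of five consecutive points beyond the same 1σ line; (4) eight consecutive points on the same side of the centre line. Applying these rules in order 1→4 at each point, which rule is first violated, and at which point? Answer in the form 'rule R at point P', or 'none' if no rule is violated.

Zone of each point (C = within 1σ̂, B = 1σ̂–2σ̂, A = 2σ̂–3σ̂, * = beyond 3σ̂; sign = side of CL): 1:+C, 2:+C, 3:+B, 4:+C, 5:-C, 6:-C, 7:-C, 8:-C, 9:-B, 10:-C, 11:-C, 12:-B, 13:+B, 14:-C
Rule 4 (eight consecutive points on the same side of the centre line) is satisfied at point 12.

rule 4 at point 12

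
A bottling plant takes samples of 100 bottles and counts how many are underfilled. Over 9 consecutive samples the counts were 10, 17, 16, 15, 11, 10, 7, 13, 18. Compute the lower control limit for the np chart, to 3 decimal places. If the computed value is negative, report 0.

2.911

p̄ = Σdᵢ / (k·n) = 117 / (9 × 100) = 0.13000
LCL = np̄ − 3·√(np̄(1−p̄)) = 13.0000 − 3 × 3.3630 = 2.9109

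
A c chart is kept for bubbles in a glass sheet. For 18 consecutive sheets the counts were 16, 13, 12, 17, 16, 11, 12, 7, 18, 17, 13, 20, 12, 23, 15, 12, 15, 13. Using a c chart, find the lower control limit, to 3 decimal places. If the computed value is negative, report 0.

3.110

c̄ = (16 + 13 + 12 + 17 + 16 + 11 + 12 + 7 + 18 + 17 + 13 + 20 + 12 + 23 + 15 + 12 + 15 + 13) / 18 = 262 / 18 = 14.5556
LCL = c̄ − 3√c̄ = 14.5556 − 3 × 3.8152 = 3.1100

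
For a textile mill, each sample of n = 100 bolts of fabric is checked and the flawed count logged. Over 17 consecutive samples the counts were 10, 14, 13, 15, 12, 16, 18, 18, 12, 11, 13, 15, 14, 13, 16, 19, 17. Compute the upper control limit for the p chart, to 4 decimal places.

0.2502

p̄ = Σdᵢ / (k·n) = 246 / (17 × 100) = 0.14471
UCL = p̄ + 3·√(p̄(1−p̄)/n) = 0.14471 + 3 × √(0.14471×0.85529/100) = 0.14471 + 3 × 0.03518 = 0.25025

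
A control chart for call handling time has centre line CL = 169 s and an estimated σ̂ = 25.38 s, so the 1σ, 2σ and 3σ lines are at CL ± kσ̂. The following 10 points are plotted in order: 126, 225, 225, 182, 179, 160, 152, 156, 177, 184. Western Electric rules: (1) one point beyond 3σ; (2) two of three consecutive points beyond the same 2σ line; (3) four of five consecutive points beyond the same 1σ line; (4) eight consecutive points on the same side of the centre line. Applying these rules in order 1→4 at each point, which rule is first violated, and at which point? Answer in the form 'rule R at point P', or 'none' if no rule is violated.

Zone of each point (C = within 1σ̂, B = 1σ̂–2σ̂, A = 2σ̂–3σ̂, * = beyond 3σ̂; sign = side of CL): 1:-B, 2:+A, 3:+A, 4:+C, 5:+C, 6:-C, 7:-C, 8:-C, 9:+C, 10:+C
Rule 2 (two of three consecutive points beyond the same 2σ limit) is satisfied at point 3.

rule 2 at point 3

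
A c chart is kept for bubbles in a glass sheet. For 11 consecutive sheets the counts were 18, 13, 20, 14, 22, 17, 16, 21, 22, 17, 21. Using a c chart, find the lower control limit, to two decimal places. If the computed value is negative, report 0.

5.45

c̄ = (18 + 13 + 20 + 14 + 22 + 17 + 16 + 21 + 22 + 17 + 21) / 11 = 201 / 11 = 18.2727
LCL = c̄ − 3√c̄ = 18.2727 − 3 × 4.2747 = 5.4487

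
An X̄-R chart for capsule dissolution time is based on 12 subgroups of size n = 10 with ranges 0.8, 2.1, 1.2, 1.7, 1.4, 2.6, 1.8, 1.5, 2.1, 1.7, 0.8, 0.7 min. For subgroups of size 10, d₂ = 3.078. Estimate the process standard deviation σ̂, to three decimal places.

0.498

R̄ = (0.8 + 2.1 + 1.2 + 1.7 + 1.4 + 2.6 + 1.8 + 1.5 + 2.1 + 1.7 + 0.8 + 0.7) / 12 = 1.5333
σ̂ = R̄ / d₂ = 1.5333 / 3.078 = 0.4982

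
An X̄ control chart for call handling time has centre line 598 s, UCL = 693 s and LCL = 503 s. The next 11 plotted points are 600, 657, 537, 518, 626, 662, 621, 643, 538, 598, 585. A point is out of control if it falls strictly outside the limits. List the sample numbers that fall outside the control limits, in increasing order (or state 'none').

All 11 points lie within [503, 693].

none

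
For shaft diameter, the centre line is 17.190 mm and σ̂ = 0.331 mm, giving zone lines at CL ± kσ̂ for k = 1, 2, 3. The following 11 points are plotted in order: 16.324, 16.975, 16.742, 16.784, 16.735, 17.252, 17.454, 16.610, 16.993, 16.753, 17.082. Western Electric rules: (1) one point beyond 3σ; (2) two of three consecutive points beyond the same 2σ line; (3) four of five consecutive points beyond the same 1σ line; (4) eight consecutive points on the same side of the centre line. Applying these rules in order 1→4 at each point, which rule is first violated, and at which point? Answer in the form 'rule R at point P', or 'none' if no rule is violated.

rule 3 at point 5

Zone of each point (C = within 1σ̂, B = 1σ̂–2σ̂, A = 2σ̂–3σ̂, * = beyond 3σ̂; sign = side of CL): 1:-A, 2:-C, 3:-B, 4:-B, 5:-B, 6:+C, 7:+C, 8:-B, 9:-C, 10:-B, 11:-C
Rule 3 (four of five consecutive points beyond the same 1σ limit) is satisfied at point 5.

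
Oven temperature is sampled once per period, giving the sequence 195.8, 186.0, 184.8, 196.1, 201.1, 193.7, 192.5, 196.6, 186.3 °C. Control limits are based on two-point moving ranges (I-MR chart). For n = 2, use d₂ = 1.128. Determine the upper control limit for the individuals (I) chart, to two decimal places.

209.27

X̄ = (195.8 + 186.0 + 184.8 + 196.1 + 201.1 + 193.7 + 192.5 + 196.6 + 186.3) / 9 = 192.5444
Moving ranges: 9.8, 1.2, 11.3, 5.0, 7.4, 1.2, 4.1, 10.3; M̄R̄ = 50.3000 / 8 = 6.2875
UCL = X̄ + 3·M̄R̄/d₂ = 192.5444 + 3 × 6.2875 / 1.128 = 209.2665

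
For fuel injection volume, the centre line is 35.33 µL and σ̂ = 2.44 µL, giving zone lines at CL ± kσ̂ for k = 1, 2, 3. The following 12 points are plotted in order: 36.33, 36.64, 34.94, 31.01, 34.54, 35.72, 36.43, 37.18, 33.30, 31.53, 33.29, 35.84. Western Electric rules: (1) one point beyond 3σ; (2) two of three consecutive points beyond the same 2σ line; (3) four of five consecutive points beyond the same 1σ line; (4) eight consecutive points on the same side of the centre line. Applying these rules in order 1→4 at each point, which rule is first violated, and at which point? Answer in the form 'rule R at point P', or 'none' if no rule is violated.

none

Zone of each point (C = within 1σ̂, B = 1σ̂–2σ̂, A = 2σ̂–3σ̂, * = beyond 3σ̂; sign = side of CL): 1:+C, 2:+C, 3:-C, 4:-B, 5:-C, 6:+C, 7:+C, 8:+C, 9:-C, 10:-B, 11:-C, 12:+C
No rule fires across all 12 points.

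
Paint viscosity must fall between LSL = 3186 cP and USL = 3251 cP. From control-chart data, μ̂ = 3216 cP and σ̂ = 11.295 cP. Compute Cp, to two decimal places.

Cp = (USL − LSL) / (6σ̂) = (3251 − 3186) / (6 × 11.295) = 65.0000 / 67.7700 = 0.9591

0.96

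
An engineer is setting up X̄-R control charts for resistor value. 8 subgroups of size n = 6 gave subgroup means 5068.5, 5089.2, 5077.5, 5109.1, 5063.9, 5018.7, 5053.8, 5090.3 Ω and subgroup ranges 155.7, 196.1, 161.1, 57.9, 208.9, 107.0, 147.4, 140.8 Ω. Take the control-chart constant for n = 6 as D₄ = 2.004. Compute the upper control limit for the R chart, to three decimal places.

R̄ = (155.7 + 196.1 + 161.1 + 57.9 + 208.9 + 107.0 + 147.4 + 140.8) / 8 = 1174.9000 / 8 = 146.8625
UCL_R = D₄·R̄ = 2.004 × 146.8625 = 294.3125

294.312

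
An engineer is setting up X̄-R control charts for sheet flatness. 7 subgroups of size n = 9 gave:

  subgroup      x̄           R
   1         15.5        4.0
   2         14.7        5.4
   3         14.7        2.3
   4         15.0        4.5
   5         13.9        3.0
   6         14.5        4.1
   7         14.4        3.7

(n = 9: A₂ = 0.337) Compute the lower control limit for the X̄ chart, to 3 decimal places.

13.372

X̄̄ = (15.5 + 14.7 + 14.7 + 15.0 + 13.9 + 14.5 + 14.4) / 7 = 102.7000 / 7 = 14.6714
R̄ = (4.0 + 5.4 + 2.3 + 4.5 + 3.0 + 4.1 + 3.7) / 7 = 27.0000 / 7 = 3.8571
LCL = X̄̄ − A₂·R̄ = 14.6714 − 0.337 × 3.8571 = 13.3716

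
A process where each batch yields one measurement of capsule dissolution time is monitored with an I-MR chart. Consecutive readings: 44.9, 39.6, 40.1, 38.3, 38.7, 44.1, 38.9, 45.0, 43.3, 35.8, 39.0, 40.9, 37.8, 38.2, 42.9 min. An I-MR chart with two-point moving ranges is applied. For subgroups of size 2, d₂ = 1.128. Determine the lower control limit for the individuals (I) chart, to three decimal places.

X̄ = (44.9 + 39.6 + 40.1 + 38.3 + 38.7 + 44.1 + 38.9 + 45.0 + 43.3 + 35.8 + 39.0 + 40.9 + 37.8 + 38.2 + 42.9) / 15 = 40.5000
Moving ranges: 5.3, 0.5, 1.8, 0.4, 5.4, 5.2, 6.1, 1.7, 7.5, 3.2, 1.9, 3.1, 0.4, 4.7; M̄R̄ = 47.2000 / 14 = 3.3714
LCL = X̄ − 3·M̄R̄/d₂ = 40.5000 − 3 × 3.3714 / 1.128 = 31.5334

31.533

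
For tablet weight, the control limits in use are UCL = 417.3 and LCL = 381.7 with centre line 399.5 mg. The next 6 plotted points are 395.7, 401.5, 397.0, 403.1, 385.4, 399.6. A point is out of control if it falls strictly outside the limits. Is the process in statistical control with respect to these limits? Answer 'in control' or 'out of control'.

All 6 points lie within [381.7, 417.3].

in control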